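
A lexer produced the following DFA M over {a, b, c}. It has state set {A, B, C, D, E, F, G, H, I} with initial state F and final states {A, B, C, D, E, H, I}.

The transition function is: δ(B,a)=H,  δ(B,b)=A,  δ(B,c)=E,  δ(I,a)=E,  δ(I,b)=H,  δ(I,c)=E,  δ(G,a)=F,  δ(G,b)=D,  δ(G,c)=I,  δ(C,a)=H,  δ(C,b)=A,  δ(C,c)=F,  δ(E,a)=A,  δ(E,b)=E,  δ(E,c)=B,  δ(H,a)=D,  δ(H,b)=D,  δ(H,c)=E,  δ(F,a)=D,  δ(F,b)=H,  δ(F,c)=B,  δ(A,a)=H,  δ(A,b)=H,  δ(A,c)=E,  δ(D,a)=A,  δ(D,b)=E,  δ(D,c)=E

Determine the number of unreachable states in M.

BFS from F reaches {A, B, D, E, F, H}; the 3 state(s) C, G, I are never visited.

3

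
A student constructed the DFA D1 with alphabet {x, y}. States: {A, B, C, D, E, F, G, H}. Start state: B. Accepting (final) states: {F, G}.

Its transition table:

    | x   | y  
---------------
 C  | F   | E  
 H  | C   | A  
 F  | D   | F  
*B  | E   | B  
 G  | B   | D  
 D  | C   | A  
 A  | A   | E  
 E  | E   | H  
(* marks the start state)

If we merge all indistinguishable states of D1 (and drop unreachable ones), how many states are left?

States {G} cannot be reached from the start state, so discard them.
Initial partition by acceptance: {F} | {A,B,C,D,E,H}.
On input x, block {A,B,C,D,E,H} splits into {A,B,D,E,H} and {C}.
On input x, block {A,B,D,E,H} splits into {A,B,E} and {D,H}.
On input y, block {A,B,E} splits into {A,B} and {E}.
Split {A,B} by δ(·,x) → {A} and {B}.
No further refinement is possible. Final partition (6 blocks): {F} | {A} | {C} | {D,H} | {E} | {B}.

6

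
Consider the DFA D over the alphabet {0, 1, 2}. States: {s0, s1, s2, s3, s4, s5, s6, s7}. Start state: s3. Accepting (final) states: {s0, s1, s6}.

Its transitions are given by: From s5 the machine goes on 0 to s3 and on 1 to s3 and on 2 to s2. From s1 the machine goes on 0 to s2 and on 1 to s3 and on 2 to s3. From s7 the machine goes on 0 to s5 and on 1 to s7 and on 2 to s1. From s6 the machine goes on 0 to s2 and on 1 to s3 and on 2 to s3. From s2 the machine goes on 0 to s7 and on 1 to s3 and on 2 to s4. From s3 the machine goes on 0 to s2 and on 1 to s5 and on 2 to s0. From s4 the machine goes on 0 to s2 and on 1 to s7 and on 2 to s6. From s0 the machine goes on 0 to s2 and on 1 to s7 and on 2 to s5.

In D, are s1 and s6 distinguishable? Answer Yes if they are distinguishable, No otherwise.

No

P0 = {s0,s1,s6} | {s2,s3,s4,s5,s7}.
Refine {s2,s3,s4,s5,s7} on symbol 2: members go to different blocks, giving {s3,s4,s7} and {s2,s5}.
On input 2, block {s0,s1,s6} splits into {s1,s6} and {s0}.
On input 1, block {s3,s4,s7} splits into {s4,s7} and {s3}.
On input 0, block {s2,s5} splits into {s2} and {s5}.
Split {s4,s7} by δ(·,0) → {s4} and {s7}.
Stable partition: {s1,s6} | {s4} | {s2} | {s0} | {s3} | {s5} | {s7} — 7 equivalence classes.
s1 and s6 lie in the same block of the stable partition, so they are equivalent — no string distinguishes them.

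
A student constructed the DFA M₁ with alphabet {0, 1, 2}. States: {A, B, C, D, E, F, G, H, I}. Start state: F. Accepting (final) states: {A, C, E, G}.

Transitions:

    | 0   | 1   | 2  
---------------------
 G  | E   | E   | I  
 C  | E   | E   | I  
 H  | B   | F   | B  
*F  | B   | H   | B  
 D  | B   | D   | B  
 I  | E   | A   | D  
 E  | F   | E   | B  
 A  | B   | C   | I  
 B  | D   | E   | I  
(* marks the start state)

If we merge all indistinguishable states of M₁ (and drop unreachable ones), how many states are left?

Reachable states from the start: {A,B,C,D,E,F,H,I}. Unreachable: {G} — drop them.
P0 = {A,C,E} | {B,D,F,H,I}.
Split {A,C,E} by δ(·,0) → {A,E} and {C}.
Refine {A,E} on symbol 1: members go to different blocks, giving {A} and {E}.
Split {B,D,F,H,I} by δ(·,0) → {B,D,F,H} and {I}.
On input 1, block {B,D,F,H} splits into {D,F,H} and {B}.
Stable partition: {A} | {D,F,H} | {C} | {E} | {I} | {B} — 6 equivalence classes.

6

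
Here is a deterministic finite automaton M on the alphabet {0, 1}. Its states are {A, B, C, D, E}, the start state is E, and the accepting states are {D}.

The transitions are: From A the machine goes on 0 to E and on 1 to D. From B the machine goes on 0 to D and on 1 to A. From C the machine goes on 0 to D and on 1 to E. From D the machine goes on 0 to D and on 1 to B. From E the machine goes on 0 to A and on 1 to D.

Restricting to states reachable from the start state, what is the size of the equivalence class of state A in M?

2

First remove the unreachable states {C}; 4 states remain.
Initial partition by acceptance: {D} | {A,B,E}.
On input 0, block {A,B,E} splits into {A,E} and {B}.
The partition is now stable with 3 blocks: {D} | {A,E} | {B}.
State A belongs to the block {A,E}, which has 2 states.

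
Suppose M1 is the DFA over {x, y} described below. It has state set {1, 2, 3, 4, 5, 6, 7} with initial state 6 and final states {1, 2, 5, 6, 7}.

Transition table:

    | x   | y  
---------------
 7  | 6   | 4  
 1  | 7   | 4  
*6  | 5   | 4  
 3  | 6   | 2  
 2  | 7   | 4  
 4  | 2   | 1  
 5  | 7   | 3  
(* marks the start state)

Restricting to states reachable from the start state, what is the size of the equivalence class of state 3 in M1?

2

All states are reachable from the start state.
Start with accepting vs non-accepting: {1,2,5,6,7} | {3,4}.
Stable partition: {1,2,5,6,7} | {3,4} — 2 equivalence classes.
State 3 belongs to the block {3,4}, which has 2 states.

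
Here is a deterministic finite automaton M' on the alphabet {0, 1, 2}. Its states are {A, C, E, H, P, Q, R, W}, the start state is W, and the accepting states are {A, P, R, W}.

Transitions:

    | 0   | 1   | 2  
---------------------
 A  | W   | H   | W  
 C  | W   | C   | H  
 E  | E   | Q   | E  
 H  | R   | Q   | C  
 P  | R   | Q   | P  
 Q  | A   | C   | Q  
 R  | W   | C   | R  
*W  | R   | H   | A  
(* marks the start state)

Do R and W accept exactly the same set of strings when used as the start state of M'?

Yes

Reachable states from the start: {A,C,H,Q,R,W}. Unreachable: {E,P} — drop them.
Start with accepting vs non-accepting: {A,R,W} | {C,H,Q}.
No further refinement is possible. Final partition (2 blocks): {A,R,W} | {C,H,Q}.
R and W lie in the same block of the stable partition, so they are equivalent — no string distinguishes them.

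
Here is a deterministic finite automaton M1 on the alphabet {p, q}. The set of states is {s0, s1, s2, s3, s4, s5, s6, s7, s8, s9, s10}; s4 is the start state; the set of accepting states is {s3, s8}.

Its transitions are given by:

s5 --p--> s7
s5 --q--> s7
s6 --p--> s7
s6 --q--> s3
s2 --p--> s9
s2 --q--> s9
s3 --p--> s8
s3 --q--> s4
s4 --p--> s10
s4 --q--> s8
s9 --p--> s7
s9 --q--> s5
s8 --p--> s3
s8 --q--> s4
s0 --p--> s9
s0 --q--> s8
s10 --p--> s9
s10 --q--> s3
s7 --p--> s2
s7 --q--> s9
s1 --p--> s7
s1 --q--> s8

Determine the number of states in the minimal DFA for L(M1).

Reachable states from the start: {s2,s3,s4,s5,s7,s8,s9,s10}. Unreachable: {s0,s1,s6} — drop them.
Initial partition by acceptance: {s3,s8} | {s2,s4,s5,s7,s9,s10}.
Refine {s2,s4,s5,s7,s9,s10} on symbol q: members go to different blocks, giving {s2,s5,s7,s9} and {s4,s10}.
Refine {s4,s10} on symbol p: members go to different blocks, giving {s4} and {s10}.
No further refinement is possible. Final partition (4 blocks): {s3,s8} | {s2,s5,s7,s9} | {s4} | {s10}.

4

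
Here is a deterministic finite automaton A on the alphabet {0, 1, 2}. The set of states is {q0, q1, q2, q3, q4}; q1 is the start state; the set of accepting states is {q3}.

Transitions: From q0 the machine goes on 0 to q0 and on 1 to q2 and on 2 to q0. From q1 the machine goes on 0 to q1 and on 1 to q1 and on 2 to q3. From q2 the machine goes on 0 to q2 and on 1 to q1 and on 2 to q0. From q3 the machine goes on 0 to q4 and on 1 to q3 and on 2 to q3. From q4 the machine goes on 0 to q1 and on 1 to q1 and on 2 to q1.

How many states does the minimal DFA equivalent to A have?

3

First remove the unreachable states {q0,q2}; 3 states remain.
Initial partition by acceptance: {q3} | {q1,q4}.
Split {q1,q4} by δ(·,2) → {q1} and {q4}.
No further refinement is possible. Final partition (3 blocks): {q3} | {q1} | {q4}.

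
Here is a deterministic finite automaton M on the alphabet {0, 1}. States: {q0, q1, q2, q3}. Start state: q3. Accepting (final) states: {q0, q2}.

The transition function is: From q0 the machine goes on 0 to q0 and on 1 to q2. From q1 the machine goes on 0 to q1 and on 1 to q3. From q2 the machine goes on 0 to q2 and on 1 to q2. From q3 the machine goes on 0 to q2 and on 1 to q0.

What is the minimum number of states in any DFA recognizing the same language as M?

States {q1} cannot be reached from the start state, so discard them.
Start with accepting vs non-accepting: {q0,q2} | {q3}.
The partition is now stable with 2 blocks: {q0,q2} | {q3}.

2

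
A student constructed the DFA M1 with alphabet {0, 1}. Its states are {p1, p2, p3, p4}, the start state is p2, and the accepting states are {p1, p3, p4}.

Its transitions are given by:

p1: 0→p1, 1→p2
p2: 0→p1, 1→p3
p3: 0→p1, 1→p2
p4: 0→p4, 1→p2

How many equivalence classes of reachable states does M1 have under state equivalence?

Reachable states from the start: {p1,p2,p3}. Unreachable: {p4} — drop them.
Initial partition by acceptance: {p1,p3} | {p2}.
The partition is now stable with 2 blocks: {p1,p3} | {p2}.

2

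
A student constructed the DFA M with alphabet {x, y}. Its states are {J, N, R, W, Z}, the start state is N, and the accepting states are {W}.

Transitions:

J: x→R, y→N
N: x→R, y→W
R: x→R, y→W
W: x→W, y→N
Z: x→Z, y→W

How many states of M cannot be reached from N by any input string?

BFS from N reaches {N, R, W}; the 2 state(s) J, Z are never visited.

2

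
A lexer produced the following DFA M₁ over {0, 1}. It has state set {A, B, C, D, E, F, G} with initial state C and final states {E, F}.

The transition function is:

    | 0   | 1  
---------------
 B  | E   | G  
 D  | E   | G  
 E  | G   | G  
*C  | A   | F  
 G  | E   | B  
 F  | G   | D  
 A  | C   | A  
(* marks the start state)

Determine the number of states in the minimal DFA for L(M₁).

4

Start with accepting vs non-accepting: {E,F} | {A,B,C,D,G}.
Split {A,B,C,D,G} by δ(·,0) → {B,D,G} and {A,C}.
On input 1, block {A,C} splits into {A} and {C}.
Stable partition: {E,F} | {B,D,G} | {A} | {C} — 4 equivalence classes.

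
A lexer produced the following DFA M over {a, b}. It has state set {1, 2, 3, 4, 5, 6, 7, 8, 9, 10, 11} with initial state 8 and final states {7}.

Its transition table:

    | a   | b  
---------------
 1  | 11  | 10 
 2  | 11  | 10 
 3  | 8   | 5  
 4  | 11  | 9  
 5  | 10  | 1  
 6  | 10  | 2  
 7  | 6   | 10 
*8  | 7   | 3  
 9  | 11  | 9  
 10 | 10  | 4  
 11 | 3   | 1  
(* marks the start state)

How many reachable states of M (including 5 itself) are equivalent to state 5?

Start with accepting vs non-accepting: {7} | {1,2,3,4,5,6,8,9,10,11}.
Split {1,2,3,4,5,6,8,9,10,11} by δ(·,a) → {1,2,3,4,5,6,9,10,11} and {8}.
Split {1,2,3,4,5,6,9,10,11} by δ(·,a) → {1,2,4,5,6,9,10,11} and {3}.
On input a, block {1,2,4,5,6,9,10,11} splits into {1,2,4,5,6,9,10} and {11}.
Split {1,2,4,5,6,9,10} by δ(·,a) → {1,2,4,9} and {5,6,10}.
Split {1,2,4,9} by δ(·,b) → {1,2} and {4,9}.
On input b, block {5,6,10} splits into {5,6} and {10}.
The partition is now stable with 8 blocks: {7} | {1,2} | {8} | {3} | {11} | {5,6} | {4,9} | {10}.
The equivalence class containing 5 is {5,6}, of size 2.

2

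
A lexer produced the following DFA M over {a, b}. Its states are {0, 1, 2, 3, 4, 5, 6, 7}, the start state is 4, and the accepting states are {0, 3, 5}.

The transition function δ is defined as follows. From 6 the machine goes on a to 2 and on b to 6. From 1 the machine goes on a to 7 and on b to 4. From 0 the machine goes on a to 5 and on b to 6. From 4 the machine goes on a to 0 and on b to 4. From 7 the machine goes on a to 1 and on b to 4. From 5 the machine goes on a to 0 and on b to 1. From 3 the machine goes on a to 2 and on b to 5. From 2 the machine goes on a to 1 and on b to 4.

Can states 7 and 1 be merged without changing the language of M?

First remove the unreachable states {3}; 7 states remain.
Initial partition by acceptance: {0,5} | {1,2,4,6,7}.
Refine {1,2,4,6,7} on symbol a: members go to different blocks, giving {1,2,6,7} and {4}.
On input b, block {1,2,6,7} splits into {1,2,7} and {6}.
Split {0,5} by δ(·,b) → {0} and {5}.
No further refinement is possible. Final partition (5 blocks): {0} | {1,2,7} | {4} | {6} | {5}.
7 and 1 lie in the same block of the stable partition, so they are equivalent — no string distinguishes them.

Yes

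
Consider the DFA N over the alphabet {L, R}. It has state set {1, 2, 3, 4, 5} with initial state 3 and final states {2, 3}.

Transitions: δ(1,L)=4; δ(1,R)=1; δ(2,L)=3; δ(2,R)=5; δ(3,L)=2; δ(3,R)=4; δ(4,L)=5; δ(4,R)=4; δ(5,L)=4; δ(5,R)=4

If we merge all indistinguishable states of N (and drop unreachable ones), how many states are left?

2

Reachable states from the start: {2,3,4,5}. Unreachable: {1} — drop them.
P0 = {2,3} | {4,5}.
No further refinement is possible. Final partition (2 blocks): {2,3} | {4,5}.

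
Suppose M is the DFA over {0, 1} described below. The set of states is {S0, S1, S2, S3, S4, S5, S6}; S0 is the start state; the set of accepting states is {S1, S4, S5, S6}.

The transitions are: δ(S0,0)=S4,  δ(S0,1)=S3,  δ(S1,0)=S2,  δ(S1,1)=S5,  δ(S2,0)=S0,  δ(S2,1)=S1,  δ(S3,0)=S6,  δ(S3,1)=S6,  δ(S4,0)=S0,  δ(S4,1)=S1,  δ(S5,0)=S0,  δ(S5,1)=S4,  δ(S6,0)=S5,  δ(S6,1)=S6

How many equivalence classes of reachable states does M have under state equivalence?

7

All states are reachable from the start state.
P0 = {S1,S4,S5,S6} | {S0,S2,S3}.
Split {S1,S4,S5,S6} by δ(·,0) → {S1,S4,S5} and {S6}.
Refine {S0,S2,S3} on symbol 0: members go to different blocks, giving {S0} and {S2} and {S3}.
On input 0, block {S1,S4,S5} splits into {S4,S5} and {S1}.
Refine {S4,S5} on symbol 1: members go to different blocks, giving {S4} and {S5}.
The partition is now stable with 7 blocks: {S4} | {S0} | {S6} | {S2} | {S3} | {S1} | {S5}.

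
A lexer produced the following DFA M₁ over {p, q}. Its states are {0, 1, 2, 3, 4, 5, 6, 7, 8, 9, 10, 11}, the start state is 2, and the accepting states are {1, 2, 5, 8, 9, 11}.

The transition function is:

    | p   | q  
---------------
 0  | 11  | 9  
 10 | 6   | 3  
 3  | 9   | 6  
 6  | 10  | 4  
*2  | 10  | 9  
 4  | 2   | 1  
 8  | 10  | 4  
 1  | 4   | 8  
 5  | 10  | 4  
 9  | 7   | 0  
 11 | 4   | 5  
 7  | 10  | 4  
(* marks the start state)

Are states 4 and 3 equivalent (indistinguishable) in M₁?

No

All states are reachable from the start state.
Initial partition by acceptance: {1,2,5,8,9,11} | {0,3,4,6,7,10}.
On input q, block {1,2,5,8,9,11} splits into {1,2,11} and {5,8,9}.
Refine {0,3,4,6,7,10} on symbol p: members go to different blocks, giving {6,7,10} and {0,4} and {3}.
Split {1,2,11} by δ(·,p) → {1,11} and {2}.
Split {6,7,10} by δ(·,q) → {6,7} and {10}.
On input p, block {5,8,9} splits into {5,8} and {9}.
Refine {0,4} on symbol p: members go to different blocks, giving {0} and {4}.
Stable partition: {1,11} | {6,7} | {5,8} | {0} | {3} | {2} | {10} | {9} | {4} — 9 equivalence classes.
4 and 3 end up in different blocks, so they are distinguishable. For instance, the string 'q' is accepted from only 4.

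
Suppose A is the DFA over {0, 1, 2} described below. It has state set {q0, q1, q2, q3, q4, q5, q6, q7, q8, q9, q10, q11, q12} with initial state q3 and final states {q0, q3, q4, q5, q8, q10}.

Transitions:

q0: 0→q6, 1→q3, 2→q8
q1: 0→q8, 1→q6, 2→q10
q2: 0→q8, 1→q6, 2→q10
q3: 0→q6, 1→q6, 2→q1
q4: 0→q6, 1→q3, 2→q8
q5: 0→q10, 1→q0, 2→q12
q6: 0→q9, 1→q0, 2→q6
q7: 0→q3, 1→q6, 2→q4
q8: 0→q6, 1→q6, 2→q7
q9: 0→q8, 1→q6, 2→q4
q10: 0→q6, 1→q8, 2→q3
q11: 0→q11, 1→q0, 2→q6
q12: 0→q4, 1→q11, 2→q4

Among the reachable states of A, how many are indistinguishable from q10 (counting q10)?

Reachable states from the start: {q0,q1,q3,q4,q6,q7,q8,q9,q10}. Unreachable: {q2,q5,q11,q12} — drop them.
Start with accepting vs non-accepting: {q0,q3,q4,q8,q10} | {q1,q6,q7,q9}.
Split {q0,q3,q4,q8,q10} by δ(·,1) → {q0,q4,q10} and {q3,q8}.
Split {q1,q6,q7,q9} by δ(·,0) → {q1,q7,q9} and {q6}.
The partition is now stable with 4 blocks: {q0,q4,q10} | {q1,q7,q9} | {q3,q8} | {q6}.
State q10 belongs to the block {q0,q4,q10}, which has 3 states.

3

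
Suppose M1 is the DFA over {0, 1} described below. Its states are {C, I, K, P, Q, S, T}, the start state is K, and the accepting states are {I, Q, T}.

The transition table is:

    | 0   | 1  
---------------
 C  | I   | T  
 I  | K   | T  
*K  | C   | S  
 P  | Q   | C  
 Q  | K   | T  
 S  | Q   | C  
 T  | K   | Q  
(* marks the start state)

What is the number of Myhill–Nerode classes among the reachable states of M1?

4

Reachable states from the start: {C,I,K,Q,S,T}. Unreachable: {P} — drop them.
Initial partition by acceptance: {I,Q,T} | {C,K,S}.
Split {C,K,S} by δ(·,0) → {C,S} and {K}.
Split {C,S} by δ(·,1) → {S} and {C}.
No further refinement is possible. Final partition (4 blocks): {I,Q,T} | {S} | {K} | {C}.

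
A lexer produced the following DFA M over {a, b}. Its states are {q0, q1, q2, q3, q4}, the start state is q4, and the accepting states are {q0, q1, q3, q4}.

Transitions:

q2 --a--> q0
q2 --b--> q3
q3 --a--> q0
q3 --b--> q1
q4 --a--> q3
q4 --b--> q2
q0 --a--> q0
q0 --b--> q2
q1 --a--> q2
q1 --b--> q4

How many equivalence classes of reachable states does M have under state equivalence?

5

Start with accepting vs non-accepting: {q0,q1,q3,q4} | {q2}.
Refine {q0,q1,q3,q4} on symbol a: members go to different blocks, giving {q0,q3,q4} and {q1}.
On input b, block {q0,q3,q4} splits into {q0,q4} and {q3}.
Split {q0,q4} by δ(·,a) → {q0} and {q4}.
No further refinement is possible. Final partition (5 blocks): {q0} | {q2} | {q1} | {q3} | {q4}.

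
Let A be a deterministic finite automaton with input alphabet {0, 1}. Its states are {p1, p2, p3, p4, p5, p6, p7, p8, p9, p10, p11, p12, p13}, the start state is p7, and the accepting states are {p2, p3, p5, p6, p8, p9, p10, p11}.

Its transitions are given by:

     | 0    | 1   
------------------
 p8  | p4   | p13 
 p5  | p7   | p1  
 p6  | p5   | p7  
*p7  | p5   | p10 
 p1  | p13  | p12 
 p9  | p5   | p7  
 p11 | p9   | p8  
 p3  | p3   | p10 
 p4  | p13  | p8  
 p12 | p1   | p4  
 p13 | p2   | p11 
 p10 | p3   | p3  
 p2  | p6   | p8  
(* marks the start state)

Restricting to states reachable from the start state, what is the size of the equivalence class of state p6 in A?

P0 = {p2,p3,p5,p6,p8,p9,p10,p11} | {p1,p4,p7,p12,p13}.
On input 0, block {p2,p3,p5,p6,p8,p9,p10,p11} splits into {p2,p3,p6,p9,p10,p11} and {p5,p8}.
On input 0, block {p2,p3,p6,p9,p10,p11} splits into {p2,p3,p10,p11} and {p6,p9}.
On input 0, block {p2,p3,p10,p11} splits into {p2,p11} and {p3,p10}.
On input 0, block {p1,p4,p7,p12,p13} splits into {p1,p4,p12} and {p7} and {p13}.
On input 0, block {p1,p4,p12} splits into {p1,p4} and {p12}.
On input 1, block {p1,p4} splits into {p1} and {p4}.
Refine {p5,p8} on symbol 0: members go to different blocks, giving {p5} and {p8}.
No further refinement is possible. Final partition (10 blocks): {p2,p11} | {p1} | {p5} | {p6,p9} | {p3,p10} | {p7} | {p13} | {p12} | {p4} | {p8}.
State p6 belongs to the block {p6,p9}, which has 2 states.

2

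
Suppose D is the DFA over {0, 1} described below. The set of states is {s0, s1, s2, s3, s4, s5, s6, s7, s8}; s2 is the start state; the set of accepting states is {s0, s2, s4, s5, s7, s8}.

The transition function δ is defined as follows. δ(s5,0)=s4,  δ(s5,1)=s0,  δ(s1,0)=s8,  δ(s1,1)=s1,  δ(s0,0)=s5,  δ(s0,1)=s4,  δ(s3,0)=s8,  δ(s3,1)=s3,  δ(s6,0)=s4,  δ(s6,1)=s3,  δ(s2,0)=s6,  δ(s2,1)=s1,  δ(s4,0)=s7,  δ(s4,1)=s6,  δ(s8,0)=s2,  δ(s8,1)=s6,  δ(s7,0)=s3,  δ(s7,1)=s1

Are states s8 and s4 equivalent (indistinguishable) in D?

States {s0,s5} cannot be reached from the start state, so discard them.
P0 = {s2,s4,s7,s8} | {s1,s3,s6}.
Split {s2,s4,s7,s8} by δ(·,0) → {s2,s7} and {s4,s8}.
Stable partition: {s2,s7} | {s1,s3,s6} | {s4,s8} — 3 equivalence classes.
s8 and s4 lie in the same block of the stable partition, so they are equivalent — no string distinguishes them.

Yes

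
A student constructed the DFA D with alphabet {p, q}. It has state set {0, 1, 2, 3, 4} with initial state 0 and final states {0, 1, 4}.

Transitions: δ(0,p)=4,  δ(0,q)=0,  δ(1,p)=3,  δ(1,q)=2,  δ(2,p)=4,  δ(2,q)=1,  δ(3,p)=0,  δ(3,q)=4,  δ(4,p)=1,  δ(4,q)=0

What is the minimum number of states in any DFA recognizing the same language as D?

Every state is reachable, so we keep all 5.
Initial partition by acceptance: {0,1,4} | {2,3}.
On input p, block {0,1,4} splits into {0,4} and {1}.
Split {0,4} by δ(·,p) → {0} and {4}.
Split {2,3} by δ(·,p) → {2} and {3}.
No further refinement is possible. Final partition (5 blocks): {0} | {2} | {1} | {4} | {3}.

5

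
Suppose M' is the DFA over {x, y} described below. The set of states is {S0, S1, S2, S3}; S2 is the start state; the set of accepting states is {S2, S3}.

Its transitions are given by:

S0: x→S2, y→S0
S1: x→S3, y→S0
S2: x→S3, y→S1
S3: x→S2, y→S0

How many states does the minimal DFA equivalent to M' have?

2

All states are reachable from the start state.
Start with accepting vs non-accepting: {S2,S3} | {S0,S1}.
The partition is now stable with 2 blocks: {S2,S3} | {S0,S1}.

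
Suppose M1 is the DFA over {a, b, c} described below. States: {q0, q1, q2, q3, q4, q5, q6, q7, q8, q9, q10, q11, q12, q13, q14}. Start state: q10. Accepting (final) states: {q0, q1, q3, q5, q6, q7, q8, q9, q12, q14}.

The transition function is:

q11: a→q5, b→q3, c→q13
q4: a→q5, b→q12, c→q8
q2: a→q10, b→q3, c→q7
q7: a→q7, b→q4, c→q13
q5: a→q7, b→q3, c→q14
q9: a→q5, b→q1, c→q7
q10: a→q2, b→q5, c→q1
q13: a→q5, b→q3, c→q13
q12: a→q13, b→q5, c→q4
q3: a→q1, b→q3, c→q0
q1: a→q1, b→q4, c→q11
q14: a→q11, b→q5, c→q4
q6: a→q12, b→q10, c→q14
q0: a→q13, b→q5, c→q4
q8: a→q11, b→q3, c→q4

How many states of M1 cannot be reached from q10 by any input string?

2

Starting at q10 and following transitions, the reachable set is {q0, q1, q2, q3, q4, q5, q7, q8, q10, q11, q12, q13, q14}. That leaves q6, q9 unreachable — 2 in total.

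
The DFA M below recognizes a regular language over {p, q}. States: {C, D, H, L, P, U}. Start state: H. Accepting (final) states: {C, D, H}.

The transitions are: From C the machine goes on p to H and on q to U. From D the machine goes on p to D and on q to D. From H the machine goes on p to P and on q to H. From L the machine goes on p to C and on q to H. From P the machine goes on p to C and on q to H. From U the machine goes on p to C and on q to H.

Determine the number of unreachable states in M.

2

No path from H leads to D, L; the other 4 states are all reachable.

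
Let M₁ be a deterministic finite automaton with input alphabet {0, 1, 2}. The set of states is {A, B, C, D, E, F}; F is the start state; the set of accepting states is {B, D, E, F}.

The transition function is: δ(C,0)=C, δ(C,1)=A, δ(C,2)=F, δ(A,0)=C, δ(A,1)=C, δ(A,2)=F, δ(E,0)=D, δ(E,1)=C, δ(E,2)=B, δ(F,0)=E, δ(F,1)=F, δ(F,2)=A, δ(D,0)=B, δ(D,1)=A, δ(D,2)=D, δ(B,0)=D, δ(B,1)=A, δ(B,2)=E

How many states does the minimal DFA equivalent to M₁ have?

3

All states are reachable from the start state.
Initial partition by acceptance: {B,D,E,F} | {A,C}.
On input 1, block {B,D,E,F} splits into {B,D,E} and {F}.
Stable partition: {B,D,E} | {A,C} | {F} — 3 equivalence classes.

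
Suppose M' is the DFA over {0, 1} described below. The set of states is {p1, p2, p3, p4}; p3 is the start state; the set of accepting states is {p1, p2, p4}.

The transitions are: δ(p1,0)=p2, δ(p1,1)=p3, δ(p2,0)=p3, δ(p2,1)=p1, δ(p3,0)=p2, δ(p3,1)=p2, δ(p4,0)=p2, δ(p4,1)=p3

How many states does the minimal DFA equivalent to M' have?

3

States {p4} cannot be reached from the start state, so discard them.
P0 = {p1,p2} | {p3}.
Refine {p1,p2} on symbol 0: members go to different blocks, giving {p1} and {p2}.
Stable partition: {p1} | {p3} | {p2} — 3 equivalence classes.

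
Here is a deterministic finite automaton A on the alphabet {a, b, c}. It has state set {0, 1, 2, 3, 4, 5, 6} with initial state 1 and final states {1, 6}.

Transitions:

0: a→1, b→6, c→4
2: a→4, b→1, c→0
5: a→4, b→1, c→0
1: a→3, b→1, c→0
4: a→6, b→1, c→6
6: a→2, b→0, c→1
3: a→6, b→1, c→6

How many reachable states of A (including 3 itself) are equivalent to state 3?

First remove the unreachable states {5}; 6 states remain.
P0 = {1,6} | {0,2,3,4}.
Split {1,6} by δ(·,b) → {1} and {6}.
Refine {0,2,3,4} on symbol a: members go to different blocks, giving {3,4} and {0} and {2}.
Stable partition: {1} | {3,4} | {6} | {0} | {2} — 5 equivalence classes.
The equivalence class containing 3 is {3,4}, of size 2.

2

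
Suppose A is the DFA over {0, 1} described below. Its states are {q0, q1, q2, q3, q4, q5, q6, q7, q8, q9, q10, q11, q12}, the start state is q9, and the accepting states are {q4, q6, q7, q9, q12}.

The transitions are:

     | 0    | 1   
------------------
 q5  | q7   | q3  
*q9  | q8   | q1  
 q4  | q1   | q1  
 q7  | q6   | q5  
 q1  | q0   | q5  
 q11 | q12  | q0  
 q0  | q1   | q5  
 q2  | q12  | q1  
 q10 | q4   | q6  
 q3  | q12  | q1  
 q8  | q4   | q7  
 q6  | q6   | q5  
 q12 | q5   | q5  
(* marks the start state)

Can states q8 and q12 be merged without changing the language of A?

States {q2,q10,q11} cannot be reached from the start state, so discard them.
Start with accepting vs non-accepting: {q4,q6,q7,q9,q12} | {q0,q1,q3,q5,q8}.
Split {q4,q6,q7,q9,q12} by δ(·,0) → {q4,q9,q12} and {q6,q7}.
Refine {q0,q1,q3,q5,q8} on symbol 0: members go to different blocks, giving {q0,q1} and {q3,q8} and {q5}.
Refine {q4,q9,q12} on symbol 0: members go to different blocks, giving {q4} and {q9} and {q12}.
On input 0, block {q3,q8} splits into {q3} and {q8}.
The partition is now stable with 8 blocks: {q4} | {q0,q1} | {q6,q7} | {q3} | {q5} | {q9} | {q12} | {q8}.
q8 and q12 end up in different blocks, so they are distinguishable. For instance, the string 'ε' is accepted from only q12.

No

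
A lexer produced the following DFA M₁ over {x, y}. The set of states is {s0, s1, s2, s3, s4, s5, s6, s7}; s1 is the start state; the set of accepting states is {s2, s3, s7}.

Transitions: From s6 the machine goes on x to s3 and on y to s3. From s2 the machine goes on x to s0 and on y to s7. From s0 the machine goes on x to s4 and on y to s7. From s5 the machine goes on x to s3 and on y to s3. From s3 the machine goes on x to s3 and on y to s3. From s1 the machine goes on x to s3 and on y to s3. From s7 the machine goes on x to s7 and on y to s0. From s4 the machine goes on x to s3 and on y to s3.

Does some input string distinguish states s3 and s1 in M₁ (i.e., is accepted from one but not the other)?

Yes

Reachable states from the start: {s1,s3}. Unreachable: {s0,s2,s4,s5,s6,s7} — drop them.
Start with accepting vs non-accepting: {s3} | {s1}.
No further refinement is possible. Final partition (2 blocks): {s3} | {s1}.
s3 and s1 end up in different blocks, so they are distinguishable. For instance, the string 'ε' is accepted from only s3.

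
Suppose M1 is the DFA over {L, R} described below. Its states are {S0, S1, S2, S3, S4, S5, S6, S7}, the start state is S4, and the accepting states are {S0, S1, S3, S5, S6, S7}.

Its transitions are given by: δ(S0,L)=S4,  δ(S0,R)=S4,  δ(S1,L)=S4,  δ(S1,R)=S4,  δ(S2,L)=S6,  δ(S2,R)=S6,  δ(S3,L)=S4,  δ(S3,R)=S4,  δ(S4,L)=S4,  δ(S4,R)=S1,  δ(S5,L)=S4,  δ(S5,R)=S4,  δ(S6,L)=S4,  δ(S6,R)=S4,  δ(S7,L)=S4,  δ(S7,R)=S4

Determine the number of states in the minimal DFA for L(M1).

2

States {S0,S2,S3,S5,S6,S7} cannot be reached from the start state, so discard them.
Start with accepting vs non-accepting: {S1} | {S4}.
The partition is now stable with 2 blocks: {S1} | {S4}.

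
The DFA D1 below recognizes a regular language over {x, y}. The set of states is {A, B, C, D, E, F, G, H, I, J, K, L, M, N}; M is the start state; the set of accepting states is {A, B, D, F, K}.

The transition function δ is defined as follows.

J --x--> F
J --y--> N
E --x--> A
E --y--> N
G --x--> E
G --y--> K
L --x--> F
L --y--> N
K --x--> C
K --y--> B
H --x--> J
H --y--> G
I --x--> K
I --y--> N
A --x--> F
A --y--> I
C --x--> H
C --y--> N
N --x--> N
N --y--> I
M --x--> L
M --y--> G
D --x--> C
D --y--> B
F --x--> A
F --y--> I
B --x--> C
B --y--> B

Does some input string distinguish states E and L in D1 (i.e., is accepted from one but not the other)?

States {D} cannot be reached from the start state, so discard them.
Initial partition by acceptance: {A,B,F,K} | {C,E,G,H,I,J,L,M,N}.
Split {A,B,F,K} by δ(·,x) → {A,F} and {B,K}.
On input x, block {C,E,G,H,I,J,L,M,N} splits into {C,G,H,M,N} and {E,J,L} and {I}.
On input x, block {C,G,H,M,N} splits into {G,H,M} and {C,N}.
Split {G,H,M} by δ(·,y) → {H,M} and {G}.
On input x, block {C,N} splits into {C} and {N}.
The partition is now stable with 8 blocks: {A,F} | {H,M} | {B,K} | {E,J,L} | {I} | {C} | {G} | {N}.
E and L lie in the same block of the stable partition, so they are equivalent — no string distinguishes them.

No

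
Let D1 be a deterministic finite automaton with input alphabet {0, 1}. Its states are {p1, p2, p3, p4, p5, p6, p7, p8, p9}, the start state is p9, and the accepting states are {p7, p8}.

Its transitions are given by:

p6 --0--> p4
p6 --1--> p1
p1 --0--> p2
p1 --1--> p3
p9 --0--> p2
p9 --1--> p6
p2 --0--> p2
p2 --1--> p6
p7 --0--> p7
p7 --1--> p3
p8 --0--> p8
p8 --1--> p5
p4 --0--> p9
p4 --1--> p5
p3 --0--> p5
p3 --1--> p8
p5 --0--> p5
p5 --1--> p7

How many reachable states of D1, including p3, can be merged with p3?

2

Initial partition by acceptance: {p7,p8} | {p1,p2,p3,p4,p5,p6,p9}.
Split {p1,p2,p3,p4,p5,p6,p9} by δ(·,1) → {p1,p2,p4,p6,p9} and {p3,p5}.
Refine {p1,p2,p4,p6,p9} on symbol 1: members go to different blocks, giving {p2,p6,p9} and {p1,p4}.
Refine {p2,p6,p9} on symbol 0: members go to different blocks, giving {p2,p9} and {p6}.
The partition is now stable with 5 blocks: {p7,p8} | {p2,p9} | {p3,p5} | {p1,p4} | {p6}.
The equivalence class containing p3 is {p3,p5}, of size 2.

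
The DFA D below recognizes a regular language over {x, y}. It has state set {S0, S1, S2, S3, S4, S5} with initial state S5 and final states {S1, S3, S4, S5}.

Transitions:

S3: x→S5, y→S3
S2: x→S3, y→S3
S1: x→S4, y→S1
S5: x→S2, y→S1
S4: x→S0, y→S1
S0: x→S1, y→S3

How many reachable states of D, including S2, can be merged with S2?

Every state is reachable, so we keep all 6.
Start with accepting vs non-accepting: {S1,S3,S4,S5} | {S0,S2}.
Split {S1,S3,S4,S5} by δ(·,x) → {S1,S3} and {S4,S5}.
Stable partition: {S1,S3} | {S0,S2} | {S4,S5} — 3 equivalence classes.
State S2 belongs to the block {S0,S2}, which has 2 states.

2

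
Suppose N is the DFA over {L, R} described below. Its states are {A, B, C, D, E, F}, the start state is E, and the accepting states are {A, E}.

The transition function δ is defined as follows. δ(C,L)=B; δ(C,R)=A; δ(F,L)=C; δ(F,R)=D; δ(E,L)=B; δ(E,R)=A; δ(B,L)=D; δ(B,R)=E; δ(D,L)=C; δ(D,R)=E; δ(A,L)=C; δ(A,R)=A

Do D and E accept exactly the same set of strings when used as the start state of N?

States {F} cannot be reached from the start state, so discard them.
Start with accepting vs non-accepting: {A,E} | {B,C,D}.
The partition is now stable with 2 blocks: {A,E} | {B,C,D}.
D and E end up in different blocks, so they are distinguishable. For instance, the string 'ε' is accepted from only E.

No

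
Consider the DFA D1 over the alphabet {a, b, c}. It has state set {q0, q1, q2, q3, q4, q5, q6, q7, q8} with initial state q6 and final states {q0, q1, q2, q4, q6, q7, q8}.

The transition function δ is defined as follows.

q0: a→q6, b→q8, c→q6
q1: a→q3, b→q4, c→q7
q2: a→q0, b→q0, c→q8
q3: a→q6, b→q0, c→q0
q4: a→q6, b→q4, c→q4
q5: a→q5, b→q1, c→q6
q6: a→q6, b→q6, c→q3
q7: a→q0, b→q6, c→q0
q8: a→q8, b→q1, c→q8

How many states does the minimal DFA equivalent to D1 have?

States {q2,q5} cannot be reached from the start state, so discard them.
Start with accepting vs non-accepting: {q0,q1,q4,q6,q7,q8} | {q3}.
On input a, block {q0,q1,q4,q6,q7,q8} splits into {q0,q4,q6,q7,q8} and {q1}.
Refine {q0,q4,q6,q7,q8} on symbol b: members go to different blocks, giving {q0,q4,q6,q7} and {q8}.
Refine {q0,q4,q6,q7} on symbol b: members go to different blocks, giving {q4,q6,q7} and {q0}.
On input a, block {q4,q6,q7} splits into {q4,q6} and {q7}.
Refine {q4,q6} on symbol c: members go to different blocks, giving {q4} and {q6}.
No further refinement is possible. Final partition (7 blocks): {q4} | {q3} | {q1} | {q8} | {q0} | {q7} | {q6}.

7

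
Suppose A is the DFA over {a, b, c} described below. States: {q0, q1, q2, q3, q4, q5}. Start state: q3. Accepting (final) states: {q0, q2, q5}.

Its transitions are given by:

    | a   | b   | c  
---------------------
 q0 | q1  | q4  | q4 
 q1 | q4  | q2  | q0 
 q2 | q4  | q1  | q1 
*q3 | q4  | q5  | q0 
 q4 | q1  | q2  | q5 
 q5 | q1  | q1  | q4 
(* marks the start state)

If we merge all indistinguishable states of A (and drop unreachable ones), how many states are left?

2

All states are reachable from the start state.
Start with accepting vs non-accepting: {q0,q2,q5} | {q1,q3,q4}.
No further refinement is possible. Final partition (2 blocks): {q0,q2,q5} | {q1,q3,q4}.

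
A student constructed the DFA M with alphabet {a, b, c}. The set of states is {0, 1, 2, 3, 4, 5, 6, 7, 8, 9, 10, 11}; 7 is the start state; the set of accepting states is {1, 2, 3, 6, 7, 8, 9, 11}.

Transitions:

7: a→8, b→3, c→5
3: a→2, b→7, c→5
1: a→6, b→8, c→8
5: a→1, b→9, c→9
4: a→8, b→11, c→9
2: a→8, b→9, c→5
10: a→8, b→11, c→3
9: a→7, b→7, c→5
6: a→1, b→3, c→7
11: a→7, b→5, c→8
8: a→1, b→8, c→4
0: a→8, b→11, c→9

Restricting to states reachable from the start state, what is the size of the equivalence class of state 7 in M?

Reachable states from the start: {1,2,3,4,5,6,7,8,9,11}. Unreachable: {0,10} — drop them.
P0 = {1,2,3,6,7,8,9,11} | {4,5}.
Refine {1,2,3,6,7,8,9,11} on symbol b: members go to different blocks, giving {1,2,3,6,7,8,9} and {11}.
Refine {1,2,3,6,7,8,9} on symbol c: members go to different blocks, giving {2,3,7,8,9} and {1,6}.
Split {2,3,7,8,9} by δ(·,a) → {2,3,7,9} and {8}.
On input a, block {2,3,7,9} splits into {2,7} and {3,9}.
Refine {4,5} on symbol a: members go to different blocks, giving {4} and {5}.
On input b, block {1,6} splits into {1} and {6}.
No further refinement is possible. Final partition (8 blocks): {2,7} | {4} | {11} | {1} | {8} | {3,9} | {5} | {6}.
State 7 belongs to the block {2,7}, which has 2 states.

2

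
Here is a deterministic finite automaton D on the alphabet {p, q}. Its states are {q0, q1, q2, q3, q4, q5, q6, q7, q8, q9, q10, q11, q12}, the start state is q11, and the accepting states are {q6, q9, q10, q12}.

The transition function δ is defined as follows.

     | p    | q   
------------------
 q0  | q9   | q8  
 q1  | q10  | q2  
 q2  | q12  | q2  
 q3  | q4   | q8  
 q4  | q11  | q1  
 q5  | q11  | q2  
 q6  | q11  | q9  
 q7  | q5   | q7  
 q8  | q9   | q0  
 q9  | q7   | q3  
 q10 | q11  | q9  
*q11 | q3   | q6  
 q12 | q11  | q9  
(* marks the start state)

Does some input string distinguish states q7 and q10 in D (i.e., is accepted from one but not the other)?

All states are reachable from the start state.
Start with accepting vs non-accepting: {q6,q9,q10,q12} | {q0,q1,q2,q3,q4,q5,q7,q8,q11}.
Split {q6,q9,q10,q12} by δ(·,q) → {q6,q10,q12} and {q9}.
Refine {q0,q1,q2,q3,q4,q5,q7,q8,q11} on symbol p: members go to different blocks, giving {q3,q4,q5,q7,q11} and {q0,q8} and {q1,q2}.
On input q, block {q3,q4,q5,q7,q11} splits into {q4,q5} and {q3} and {q7} and {q11}.
The partition is now stable with 8 blocks: {q6,q10,q12} | {q4,q5} | {q9} | {q0,q8} | {q1,q2} | {q3} | {q7} | {q11}.
q7 and q10 end up in different blocks, so they are distinguishable. For instance, the string 'ε' is accepted from only q10.

Yes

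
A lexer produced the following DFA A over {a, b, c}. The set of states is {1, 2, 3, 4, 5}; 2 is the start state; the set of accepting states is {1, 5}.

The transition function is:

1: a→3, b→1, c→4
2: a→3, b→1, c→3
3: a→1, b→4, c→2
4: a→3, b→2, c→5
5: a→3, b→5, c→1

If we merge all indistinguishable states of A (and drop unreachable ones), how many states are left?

All states are reachable from the start state.
Start with accepting vs non-accepting: {1,5} | {2,3,4}.
Refine {1,5} on symbol c: members go to different blocks, giving {1} and {5}.
Refine {2,3,4} on symbol a: members go to different blocks, giving {2,4} and {3}.
Refine {2,4} on symbol b: members go to different blocks, giving {2} and {4}.
Stable partition: {1} | {2} | {5} | {3} | {4} — 5 equivalence classes.

5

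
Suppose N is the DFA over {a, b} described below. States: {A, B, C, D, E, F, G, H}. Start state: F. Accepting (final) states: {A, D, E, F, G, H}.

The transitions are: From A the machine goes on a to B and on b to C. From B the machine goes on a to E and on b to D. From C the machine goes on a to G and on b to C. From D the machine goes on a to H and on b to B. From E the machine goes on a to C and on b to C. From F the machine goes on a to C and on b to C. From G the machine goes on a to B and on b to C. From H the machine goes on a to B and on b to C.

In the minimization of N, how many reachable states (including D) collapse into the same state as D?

States {A} cannot be reached from the start state, so discard them.
Initial partition by acceptance: {D,E,F,G,H} | {B,C}.
Split {D,E,F,G,H} by δ(·,a) → {E,F,G,H} and {D}.
Split {B,C} by δ(·,b) → {B} and {C}.
On input a, block {E,F,G,H} splits into {E,F} and {G,H}.
Stable partition: {E,F} | {B} | {D} | {C} | {G,H} — 5 equivalence classes.
The equivalence class containing D is {D}, of size 1.

1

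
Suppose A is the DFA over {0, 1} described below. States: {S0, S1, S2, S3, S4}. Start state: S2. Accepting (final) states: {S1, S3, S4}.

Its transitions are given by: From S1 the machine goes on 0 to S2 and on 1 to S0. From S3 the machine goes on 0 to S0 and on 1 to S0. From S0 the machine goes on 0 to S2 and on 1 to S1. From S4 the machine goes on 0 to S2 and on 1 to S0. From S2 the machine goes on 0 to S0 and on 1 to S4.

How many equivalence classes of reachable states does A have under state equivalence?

First remove the unreachable states {S3}; 4 states remain.
Start with accepting vs non-accepting: {S1,S4} | {S0,S2}.
Stable partition: {S1,S4} | {S0,S2} — 2 equivalence classes.

2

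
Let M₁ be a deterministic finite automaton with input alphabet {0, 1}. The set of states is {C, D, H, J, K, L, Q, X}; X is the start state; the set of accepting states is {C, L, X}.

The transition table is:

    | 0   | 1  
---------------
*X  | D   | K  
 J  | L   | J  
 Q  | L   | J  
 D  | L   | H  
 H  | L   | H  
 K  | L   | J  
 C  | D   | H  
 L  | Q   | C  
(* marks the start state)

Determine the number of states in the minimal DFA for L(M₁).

3

Every state is reachable, so we keep all 8.
P0 = {C,L,X} | {D,H,J,K,Q}.
On input 1, block {C,L,X} splits into {C,X} and {L}.
Stable partition: {C,X} | {D,H,J,K,Q} | {L} — 3 equivalence classes.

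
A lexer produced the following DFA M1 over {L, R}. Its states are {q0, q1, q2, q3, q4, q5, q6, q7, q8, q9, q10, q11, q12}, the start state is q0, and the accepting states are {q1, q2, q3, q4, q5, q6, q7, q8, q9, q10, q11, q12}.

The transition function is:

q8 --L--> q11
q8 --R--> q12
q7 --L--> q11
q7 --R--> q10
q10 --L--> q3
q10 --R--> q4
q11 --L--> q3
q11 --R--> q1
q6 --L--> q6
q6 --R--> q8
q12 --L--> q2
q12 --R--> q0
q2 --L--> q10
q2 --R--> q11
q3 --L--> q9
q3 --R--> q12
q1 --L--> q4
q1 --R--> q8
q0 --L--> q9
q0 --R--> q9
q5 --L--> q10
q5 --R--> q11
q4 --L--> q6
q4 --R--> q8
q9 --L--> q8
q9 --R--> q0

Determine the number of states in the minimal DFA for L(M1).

Reachable states from the start: {q0,q1,q2,q3,q4,q6,q8,q9,q10,q11,q12}. Unreachable: {q5,q7} — drop them.
Initial partition by acceptance: {q1,q2,q3,q4,q6,q8,q9,q10,q11,q12} | {q0}.
Refine {q1,q2,q3,q4,q6,q8,q9,q10,q11,q12} on symbol R: members go to different blocks, giving {q1,q2,q3,q4,q6,q8,q10,q11} and {q9,q12}.
Refine {q1,q2,q3,q4,q6,q8,q10,q11} on symbol L: members go to different blocks, giving {q1,q2,q4,q6,q8,q10,q11} and {q3}.
On input L, block {q1,q2,q4,q6,q8,q10,q11} splits into {q1,q2,q4,q6,q8} and {q10,q11}.
Refine {q1,q2,q4,q6,q8} on symbol L: members go to different blocks, giving {q1,q4,q6} and {q2,q8}.
On input R, block {q2,q8} splits into {q2} and {q8}.
On input L, block {q9,q12} splits into {q9} and {q12}.
No further refinement is possible. Final partition (8 blocks): {q1,q4,q6} | {q0} | {q9} | {q3} | {q10,q11} | {q2} | {q8} | {q12}.

8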